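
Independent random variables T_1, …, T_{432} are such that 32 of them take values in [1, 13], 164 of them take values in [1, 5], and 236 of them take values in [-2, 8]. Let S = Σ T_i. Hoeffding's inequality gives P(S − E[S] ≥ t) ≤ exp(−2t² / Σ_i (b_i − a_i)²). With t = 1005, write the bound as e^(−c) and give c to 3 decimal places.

Σ(b_i − a_i)² = 32·12² + 164·4² + 236·10² = 30832.
c = 2t² / 30832 = 2·1005² / 30832 = 65.5180.

65.518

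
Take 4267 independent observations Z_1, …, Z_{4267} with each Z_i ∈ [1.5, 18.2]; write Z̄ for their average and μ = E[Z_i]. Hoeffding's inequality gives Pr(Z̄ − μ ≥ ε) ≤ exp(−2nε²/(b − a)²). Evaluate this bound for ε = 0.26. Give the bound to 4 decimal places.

Exponent: 2nε²/(b − a)² = 2·4267·0.26² / 16.7² = 2.06855.
Bound = exp(−2.06855) = 0.12637.

0.1264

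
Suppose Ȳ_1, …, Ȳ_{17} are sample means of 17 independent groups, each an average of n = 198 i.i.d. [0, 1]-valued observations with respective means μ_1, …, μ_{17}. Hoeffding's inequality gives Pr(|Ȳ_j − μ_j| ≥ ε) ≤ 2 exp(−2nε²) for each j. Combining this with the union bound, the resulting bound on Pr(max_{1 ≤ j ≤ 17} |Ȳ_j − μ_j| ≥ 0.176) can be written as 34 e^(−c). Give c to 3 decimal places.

Union bound over the 17 events: Pr(max_{1 ≤ j ≤ 17} |Ȳ_j − μ_j| ≥ 0.176) ≤ 17·2·exp(−2nε²) = 34 exp(−2·198·0.176²).
So c = 2·198·0.176² = 12.2665.

12.266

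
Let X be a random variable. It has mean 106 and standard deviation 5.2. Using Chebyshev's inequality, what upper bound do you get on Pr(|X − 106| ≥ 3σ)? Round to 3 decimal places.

Chebyshev: Pr(|X − μ| ≥ t) ≤ Var(X)/t².
Var(X) = σ² = 5.2² = 27.04.
t = 3·5.2 = 15.6.
Bound = 27.04 / 243.36 = 0.1111.

0.111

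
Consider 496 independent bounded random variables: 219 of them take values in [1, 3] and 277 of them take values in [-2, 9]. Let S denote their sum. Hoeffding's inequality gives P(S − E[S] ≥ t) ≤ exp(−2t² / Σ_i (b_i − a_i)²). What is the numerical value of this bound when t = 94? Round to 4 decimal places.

Σ(b_i − a_i)² = 219·2² + 277·11² = 34393.
Exponent = 2·94² / 34393 = 0.51383.
Bound = exp(−0.51383) = 0.59820.

0.5982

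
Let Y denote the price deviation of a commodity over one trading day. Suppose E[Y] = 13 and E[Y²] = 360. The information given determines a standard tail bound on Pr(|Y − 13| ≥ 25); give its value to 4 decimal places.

0.3056

The first two moments determine the variance, so Chebyshev's inequality is the sharpest standard bound available.
Var(Y) = E[Y²] − (E[Y])² = 360 − 169 = 191.
Chebyshev's inequality: Pr(|Y − μ| ≥ t) ≤ Var(Y)/t² = 191/625 = 0.3056.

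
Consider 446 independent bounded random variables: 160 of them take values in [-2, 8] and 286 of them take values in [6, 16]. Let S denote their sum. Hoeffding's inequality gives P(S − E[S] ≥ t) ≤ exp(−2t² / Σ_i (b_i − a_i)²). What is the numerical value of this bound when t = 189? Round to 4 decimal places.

Σ(b_i − a_i)² = 160·10² + 286·10² = 44600.
Exponent = 2·189² / 44600 = 1.60184.
Bound = exp(−1.60184) = 0.20153.

0.2015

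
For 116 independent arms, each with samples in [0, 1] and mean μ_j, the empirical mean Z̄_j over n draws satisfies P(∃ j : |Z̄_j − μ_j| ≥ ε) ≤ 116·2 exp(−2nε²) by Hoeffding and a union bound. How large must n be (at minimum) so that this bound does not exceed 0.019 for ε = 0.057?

1449

Need 2·116·exp(−2nε²) ≤ 0.019, i.e. exp(−2nε²) ≤ 0.019/232.
So 2nε² ≥ ln(232/0.019) = 9.410054.
Hence n ≥ 9.410054/(2·0.057²) = 1448.146.
The smallest integer n is 1449.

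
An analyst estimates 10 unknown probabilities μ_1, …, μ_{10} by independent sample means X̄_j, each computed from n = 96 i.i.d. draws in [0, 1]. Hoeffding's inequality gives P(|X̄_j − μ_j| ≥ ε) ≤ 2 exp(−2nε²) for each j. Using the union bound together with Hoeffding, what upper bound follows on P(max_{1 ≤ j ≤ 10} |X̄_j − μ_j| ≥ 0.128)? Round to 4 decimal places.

0.8607

Per-experiment Hoeffding bound: 2·exp(−2·96·0.128²) = 2·exp(−3.14573) = 0.086071.
Union bound over 10 events: 10·0.086071 = 0.86071.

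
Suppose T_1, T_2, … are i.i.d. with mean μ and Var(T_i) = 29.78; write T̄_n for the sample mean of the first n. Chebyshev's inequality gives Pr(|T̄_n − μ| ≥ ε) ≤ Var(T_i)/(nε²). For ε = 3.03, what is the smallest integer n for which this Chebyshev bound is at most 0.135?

25

Require 29.78/(n·3.03²) ≤ 0.135, i.e. n ≥ 29.78/(0.135·3.03²) = 24.027.
The smallest integer n is 25.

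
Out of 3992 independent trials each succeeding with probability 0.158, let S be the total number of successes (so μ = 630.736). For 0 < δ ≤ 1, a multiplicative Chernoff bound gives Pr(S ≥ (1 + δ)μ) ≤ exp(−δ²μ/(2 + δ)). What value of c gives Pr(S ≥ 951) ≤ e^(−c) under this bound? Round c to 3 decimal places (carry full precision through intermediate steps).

Write 951 = (1 + δ)μ, so δ = 951/630.736 − 1 = 0.5077624…
Then the exponent is δ²μ/(2 + δ) = (951 − μ)² / (μ·(2 + δ)) = 64.845859.

64.846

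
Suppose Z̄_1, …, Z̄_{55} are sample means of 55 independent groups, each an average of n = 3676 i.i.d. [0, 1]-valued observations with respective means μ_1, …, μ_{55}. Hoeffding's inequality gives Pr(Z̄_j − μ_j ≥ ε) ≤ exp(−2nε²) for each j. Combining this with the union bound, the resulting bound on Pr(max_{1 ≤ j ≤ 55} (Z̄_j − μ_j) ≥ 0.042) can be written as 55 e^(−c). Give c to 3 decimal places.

12.969

Union bound over the 55 events: Pr(max_{1 ≤ j ≤ 55} (Z̄_j − μ_j) ≥ 0.042) ≤ 55·exp(−2nε²) = 55 exp(−2·3676·0.042²).
So c = 2·3676·0.042² = 12.9689.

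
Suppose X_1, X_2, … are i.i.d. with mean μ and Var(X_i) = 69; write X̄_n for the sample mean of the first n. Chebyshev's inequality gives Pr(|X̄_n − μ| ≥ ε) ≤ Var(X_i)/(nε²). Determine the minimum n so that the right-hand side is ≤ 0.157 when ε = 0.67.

980

Require 69/(n·0.67²) ≤ 0.157, i.e. n ≥ 69/(0.157·0.67²) = 979.039.
The smallest integer n is 980.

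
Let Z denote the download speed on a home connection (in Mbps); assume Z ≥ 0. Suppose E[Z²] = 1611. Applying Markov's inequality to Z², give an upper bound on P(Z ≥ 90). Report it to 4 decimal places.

Since Z ≥ 0, the event {Z ≥ 90} is the same as {Z² ≥ 8100}.
Markov's inequality applied to Z² gives P(Z² ≥ 8100) ≤ E[Z²]/8100 = 1611/8100 = 0.1989.

0.1989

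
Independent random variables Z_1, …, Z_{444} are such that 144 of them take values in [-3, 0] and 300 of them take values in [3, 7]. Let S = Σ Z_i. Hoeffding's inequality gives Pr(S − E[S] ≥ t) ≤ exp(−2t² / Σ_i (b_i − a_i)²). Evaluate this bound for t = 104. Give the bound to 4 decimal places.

0.0288

Σ(b_i − a_i)² = 144·3² + 300·4² = 6096.
Exponent = 2·104² / 6096 = 3.54856.
Bound = exp(−3.54856) = 0.02877.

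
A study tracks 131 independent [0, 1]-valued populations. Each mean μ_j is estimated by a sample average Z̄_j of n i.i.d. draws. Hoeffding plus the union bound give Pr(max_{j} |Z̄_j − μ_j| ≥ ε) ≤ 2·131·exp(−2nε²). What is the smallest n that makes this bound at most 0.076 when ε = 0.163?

154

Need 2·131·exp(−2nε²) ≤ 0.076, i.e. exp(−2nε²) ≤ 0.076/262.
So 2nε² ≥ ln(262/0.076) = 8.145366.
Hence n ≥ 8.145366/(2·0.163²) = 153.287.
The smallest integer n is 154.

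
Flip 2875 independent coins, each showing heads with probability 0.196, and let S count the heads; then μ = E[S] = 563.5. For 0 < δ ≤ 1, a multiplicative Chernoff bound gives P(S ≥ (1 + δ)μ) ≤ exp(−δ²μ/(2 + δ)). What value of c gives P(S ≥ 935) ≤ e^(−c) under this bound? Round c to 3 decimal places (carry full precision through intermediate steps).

Write 935 = (1 + δ)μ, so δ = 935/563.5 − 1 = 0.6592724…
Then the exponent is δ²μ/(2 + δ) = (935 − μ)² / (μ·(2 + δ)) = 92.100267.

92.100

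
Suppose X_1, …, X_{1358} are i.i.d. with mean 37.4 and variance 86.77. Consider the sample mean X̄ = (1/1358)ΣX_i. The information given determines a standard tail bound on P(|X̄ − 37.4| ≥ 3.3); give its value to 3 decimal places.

0.006

With mean and variance of each term known, Chebyshev's inequality bounds the deviation of the sum (or sample mean).
Var(X̄) = Var(X_i)/n = 86.77/1358 = 0.063895.
Chebyshev: P(|X̄ − 37.4| ≥ 3.3) ≤ Var(X̄)/(3.3)² = 86.77/(1358·3.3²) = 0.0059.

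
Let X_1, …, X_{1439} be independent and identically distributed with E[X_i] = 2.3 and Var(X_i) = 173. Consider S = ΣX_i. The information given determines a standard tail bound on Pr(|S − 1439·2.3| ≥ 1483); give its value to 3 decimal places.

0.113

With mean and variance of each term known, Chebyshev's inequality bounds the deviation of the sum (or sample mean).
Var(S) = n·Var(X_i) = 1439·173 = 248947.
Chebyshev: Pr(|S − 1439·2.3| ≥ 1483) ≤ Var(S)/1483² = 248947/2199289 = 0.1132.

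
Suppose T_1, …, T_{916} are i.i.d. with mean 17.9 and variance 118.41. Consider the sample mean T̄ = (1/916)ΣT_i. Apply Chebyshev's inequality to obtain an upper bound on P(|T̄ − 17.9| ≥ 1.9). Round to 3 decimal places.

Var(T̄) = Var(T_i)/n = 118.41/916 = 0.12927.
Chebyshev: P(|T̄ − 17.9| ≥ 1.9) ≤ Var(T̄)/(1.9)² = 118.41/(916·1.9²) = 0.0358.

0.036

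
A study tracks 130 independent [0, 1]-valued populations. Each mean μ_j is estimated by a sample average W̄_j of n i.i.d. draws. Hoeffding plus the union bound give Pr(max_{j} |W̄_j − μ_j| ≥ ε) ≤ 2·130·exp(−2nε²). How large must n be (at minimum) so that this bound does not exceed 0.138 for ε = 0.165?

139

Need 2·130·exp(−2nε²) ≤ 0.138, i.e. exp(−2nε²) ≤ 0.138/260.
So 2nε² ≥ ln(260/0.138) = 7.541183.
Hence n ≥ 7.541183/(2·0.165²) = 138.497.
The smallest integer n is 139.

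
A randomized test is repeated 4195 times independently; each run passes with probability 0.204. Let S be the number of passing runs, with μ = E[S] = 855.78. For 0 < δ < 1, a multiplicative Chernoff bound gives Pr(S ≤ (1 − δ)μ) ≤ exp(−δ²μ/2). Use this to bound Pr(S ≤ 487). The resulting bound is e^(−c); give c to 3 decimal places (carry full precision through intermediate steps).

Write 487 = (1 − δ)μ, so δ = 1 − 487/855.78 = 0.4309285…
Then the exponent is δ²μ/2 = (μ − 487)²/(2μ) = 79.458908.

79.459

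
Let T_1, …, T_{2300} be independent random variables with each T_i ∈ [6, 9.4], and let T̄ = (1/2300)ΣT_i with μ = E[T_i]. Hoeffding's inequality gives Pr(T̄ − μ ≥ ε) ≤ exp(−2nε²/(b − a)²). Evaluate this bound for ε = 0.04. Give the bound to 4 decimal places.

Exponent: 2nε²/(b − a)² = 2·2300·0.04² / 3.4² = 0.63668.
Bound = exp(−0.63668) = 0.52905.

0.5290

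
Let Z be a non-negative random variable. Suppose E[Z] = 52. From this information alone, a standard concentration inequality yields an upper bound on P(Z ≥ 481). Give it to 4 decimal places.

0.1081

Only the mean of a non-negative variable is known, so Markov's inequality is the applicable tail bound.
Markov's inequality: for a non-negative random variable, P(Z ≥ a) ≤ E[Z]/a.
Here E[Z] = 52 and a = 481, so the bound is 52/481 = 0.1081.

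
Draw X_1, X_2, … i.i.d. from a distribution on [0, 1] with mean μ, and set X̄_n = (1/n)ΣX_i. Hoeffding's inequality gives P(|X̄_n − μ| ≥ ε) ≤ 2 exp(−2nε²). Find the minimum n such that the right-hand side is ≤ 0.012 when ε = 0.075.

Require 2·exp(−2nε²) ≤ 0.012, i.e. 2nε² ≥ ln(2/0.012) = 5.115996.
So n ≥ 5.115996 / (2·0.075²) = 454.755.
The smallest integer n is 455.

455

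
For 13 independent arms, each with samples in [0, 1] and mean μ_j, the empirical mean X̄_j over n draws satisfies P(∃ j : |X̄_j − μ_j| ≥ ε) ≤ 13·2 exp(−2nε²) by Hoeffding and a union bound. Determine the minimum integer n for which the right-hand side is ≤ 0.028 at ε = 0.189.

Need 2·13·exp(−2nε²) ≤ 0.028, i.e. exp(−2nε²) ≤ 0.028/26.
So 2nε² ≥ ln(26/0.028) = 6.833647.
Hence n ≥ 6.833647/(2·0.189²) = 95.653.
The smallest integer n is 96.

96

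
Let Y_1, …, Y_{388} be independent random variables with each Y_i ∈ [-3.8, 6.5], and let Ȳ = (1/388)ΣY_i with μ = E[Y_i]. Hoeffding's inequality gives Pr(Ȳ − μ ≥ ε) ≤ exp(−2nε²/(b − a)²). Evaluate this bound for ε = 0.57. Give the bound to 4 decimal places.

Exponent: 2nε²/(b − a)² = 2·388·0.57² / 10.3² = 2.37650.
Bound = exp(−2.37650) = 0.09288.

0.0929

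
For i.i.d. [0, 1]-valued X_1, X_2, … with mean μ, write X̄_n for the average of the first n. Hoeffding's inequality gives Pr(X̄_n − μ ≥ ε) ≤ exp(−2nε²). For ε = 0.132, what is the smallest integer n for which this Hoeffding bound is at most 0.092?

Require exp(−2nε²) ≤ 0.092, i.e. 2nε² ≥ ln(1/0.092) = 2.385967.
So n ≥ 2.385967 / (2·0.132²) = 68.468.
The smallest integer n is 69.

69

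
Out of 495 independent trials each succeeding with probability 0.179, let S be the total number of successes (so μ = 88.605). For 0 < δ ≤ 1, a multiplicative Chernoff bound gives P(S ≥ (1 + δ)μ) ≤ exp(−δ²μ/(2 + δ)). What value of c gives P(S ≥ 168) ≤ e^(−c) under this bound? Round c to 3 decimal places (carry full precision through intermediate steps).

Write 168 = (1 + δ)μ, so δ = 168/88.605 − 1 = 0.8960555…
Then the exponent is δ²μ/(2 + δ) = (168 − μ)² / (μ·(2 + δ)) = 24.565250.

24.565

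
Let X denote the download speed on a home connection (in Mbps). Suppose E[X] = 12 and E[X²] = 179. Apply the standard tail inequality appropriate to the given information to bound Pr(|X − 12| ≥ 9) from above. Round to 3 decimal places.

0.432

The first two moments determine the variance, so Chebyshev's inequality is the sharpest standard bound available.
Var(X) = E[X²] − (E[X])² = 179 − 144 = 35.
Chebyshev's inequality: Pr(|X − μ| ≥ t) ≤ Var(X)/t² = 35/81 = 0.4321.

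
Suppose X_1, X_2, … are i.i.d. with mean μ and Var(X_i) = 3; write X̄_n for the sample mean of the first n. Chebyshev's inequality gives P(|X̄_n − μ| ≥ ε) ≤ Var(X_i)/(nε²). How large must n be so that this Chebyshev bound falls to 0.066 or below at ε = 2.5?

8

Require 3/(n·2.5²) ≤ 0.066, i.e. n ≥ 3/(0.066·2.5²) = 7.273.
The smallest integer n is 8.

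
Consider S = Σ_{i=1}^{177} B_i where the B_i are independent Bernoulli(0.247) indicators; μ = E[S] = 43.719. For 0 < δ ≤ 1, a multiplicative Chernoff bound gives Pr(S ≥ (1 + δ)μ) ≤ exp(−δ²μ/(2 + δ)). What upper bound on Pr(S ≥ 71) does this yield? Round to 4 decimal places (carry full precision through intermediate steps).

Write 71 = (1 + δ)μ, so δ = 71/43.719 − 1 = 0.6240079…
Then the exponent is δ²μ/(2 + δ) = (71 − μ)² / (μ·(2 + δ)) = 6.487617.
Bound = exp(−6.487617) = 0.00152.

0.0015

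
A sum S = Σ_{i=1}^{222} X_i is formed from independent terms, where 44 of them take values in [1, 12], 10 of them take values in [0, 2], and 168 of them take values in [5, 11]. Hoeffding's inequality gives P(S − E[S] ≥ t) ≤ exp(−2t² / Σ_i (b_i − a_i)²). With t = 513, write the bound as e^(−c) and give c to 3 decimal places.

Σ(b_i − a_i)² = 44·11² + 10·2² + 168·6² = 11412.
c = 2t² / 11412 = 2·513² / 11412 = 46.1215.

46.121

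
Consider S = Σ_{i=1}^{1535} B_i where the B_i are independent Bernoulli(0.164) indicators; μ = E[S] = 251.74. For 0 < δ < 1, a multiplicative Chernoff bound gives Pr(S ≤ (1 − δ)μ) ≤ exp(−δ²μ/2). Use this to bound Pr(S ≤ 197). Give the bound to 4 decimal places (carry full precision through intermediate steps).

Write 197 = (1 − δ)μ, so δ = 1 − 197/251.74 = 0.2174466…
Then the exponent is δ²μ/2 = (μ − 197)²/(2μ) = 5.951513.
Bound = exp(−5.951513) = 0.00260.

0.0026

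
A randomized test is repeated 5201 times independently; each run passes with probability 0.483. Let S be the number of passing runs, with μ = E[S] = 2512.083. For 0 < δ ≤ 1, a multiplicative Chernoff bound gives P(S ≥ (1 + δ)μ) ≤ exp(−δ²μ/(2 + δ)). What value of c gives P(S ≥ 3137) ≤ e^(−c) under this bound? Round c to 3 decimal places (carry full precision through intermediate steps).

Write 3137 = (1 + δ)μ, so δ = 3137/2512.083 − 1 = 0.2487645…
Then the exponent is δ²μ/(2 + δ) = (3137 − μ)² / (μ·(2 + δ)) = 69.130026.

69.130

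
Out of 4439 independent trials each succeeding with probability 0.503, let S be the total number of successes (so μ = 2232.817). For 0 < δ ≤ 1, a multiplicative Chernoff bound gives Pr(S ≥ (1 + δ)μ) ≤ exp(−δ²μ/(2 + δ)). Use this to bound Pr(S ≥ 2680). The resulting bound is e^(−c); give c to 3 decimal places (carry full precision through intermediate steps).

40.704

Write 2680 = (1 + δ)μ, so δ = 2680/2232.817 − 1 = 0.2002775…
Then the exponent is δ²μ/(2 + δ) = (2680 − μ)² / (μ·(2 + δ)) = 40.704271.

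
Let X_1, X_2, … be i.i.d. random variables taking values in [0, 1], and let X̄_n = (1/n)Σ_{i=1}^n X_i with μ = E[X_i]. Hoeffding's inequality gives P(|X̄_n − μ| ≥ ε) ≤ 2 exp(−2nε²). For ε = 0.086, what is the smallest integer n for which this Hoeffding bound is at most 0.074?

Require 2·exp(−2nε²) ≤ 0.074, i.e. 2nε² ≥ ln(2/0.074) = 3.296837.
So n ≥ 3.296837 / (2·0.086²) = 222.880.
The smallest integer n is 223.

223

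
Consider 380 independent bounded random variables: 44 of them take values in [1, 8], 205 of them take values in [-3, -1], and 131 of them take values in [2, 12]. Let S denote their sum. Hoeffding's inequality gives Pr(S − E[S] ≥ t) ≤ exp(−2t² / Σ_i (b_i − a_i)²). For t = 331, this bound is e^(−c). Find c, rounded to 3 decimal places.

Σ(b_i − a_i)² = 44·7² + 205·2² + 131·10² = 16076.
c = 2t² / 16076 = 2·331² / 16076 = 13.6304.

13.630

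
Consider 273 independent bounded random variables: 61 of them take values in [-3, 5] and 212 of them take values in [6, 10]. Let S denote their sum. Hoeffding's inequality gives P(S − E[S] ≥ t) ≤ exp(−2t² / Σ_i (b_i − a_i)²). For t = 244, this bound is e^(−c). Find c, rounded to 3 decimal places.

Σ(b_i − a_i)² = 61·8² + 212·4² = 7296.
c = 2t² / 7296 = 2·244² / 7296 = 16.3202.

16.320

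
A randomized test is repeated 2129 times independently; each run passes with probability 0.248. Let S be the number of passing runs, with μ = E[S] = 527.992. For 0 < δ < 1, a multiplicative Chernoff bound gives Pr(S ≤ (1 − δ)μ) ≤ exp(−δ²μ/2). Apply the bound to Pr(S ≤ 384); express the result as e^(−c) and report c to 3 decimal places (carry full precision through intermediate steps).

Write 384 = (1 − δ)μ, so δ = 1 − 384/527.992 = 0.2727163…
Then the exponent is δ²μ/2 = (μ − 384)²/(2μ) = 19.634479.

19.634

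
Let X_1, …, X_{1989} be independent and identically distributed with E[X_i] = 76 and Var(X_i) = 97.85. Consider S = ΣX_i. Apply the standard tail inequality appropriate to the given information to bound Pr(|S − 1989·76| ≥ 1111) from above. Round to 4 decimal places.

With mean and variance of each term known, Chebyshev's inequality bounds the deviation of the sum (or sample mean).
Var(S) = n·Var(X_i) = 1989·97.85 = 194623.65.
Chebyshev: Pr(|S − 1989·76| ≥ 1111) ≤ Var(S)/1111² = 194623.65/1234321 = 0.1577.

0.1577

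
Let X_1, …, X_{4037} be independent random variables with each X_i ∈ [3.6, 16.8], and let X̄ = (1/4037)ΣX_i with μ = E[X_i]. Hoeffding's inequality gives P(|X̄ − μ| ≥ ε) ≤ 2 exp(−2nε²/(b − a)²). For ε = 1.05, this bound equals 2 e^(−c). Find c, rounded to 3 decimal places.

51.088

c = 2nε²/(b − a)² = 2·4037·1.05² / 13.2² = 51.0881.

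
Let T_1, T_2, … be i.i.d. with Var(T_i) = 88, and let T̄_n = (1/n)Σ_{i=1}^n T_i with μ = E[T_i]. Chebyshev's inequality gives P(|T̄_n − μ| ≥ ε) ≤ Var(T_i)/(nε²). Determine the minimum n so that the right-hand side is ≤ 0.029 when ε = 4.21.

172

Require 88/(n·4.21²) ≤ 0.029, i.e. n ≥ 88/(0.029·4.21²) = 171.207.
The smallest integer n is 172.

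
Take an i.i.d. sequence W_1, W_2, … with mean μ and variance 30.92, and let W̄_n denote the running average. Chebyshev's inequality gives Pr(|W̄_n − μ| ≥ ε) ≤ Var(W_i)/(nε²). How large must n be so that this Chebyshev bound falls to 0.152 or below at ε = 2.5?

33

Require 30.92/(n·2.5²) ≤ 0.152, i.e. n ≥ 30.92/(0.152·2.5²) = 32.547.
The smallest integer n is 33.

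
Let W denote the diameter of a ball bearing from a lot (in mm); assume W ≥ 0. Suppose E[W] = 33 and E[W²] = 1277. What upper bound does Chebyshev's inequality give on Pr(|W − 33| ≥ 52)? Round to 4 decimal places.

Var(W) = E[W²] − (E[W])² = 1277 − 1089 = 188.
Chebyshev's inequality: Pr(|W − μ| ≥ t) ≤ Var(W)/t² = 188/2704 = 0.0695.

0.0695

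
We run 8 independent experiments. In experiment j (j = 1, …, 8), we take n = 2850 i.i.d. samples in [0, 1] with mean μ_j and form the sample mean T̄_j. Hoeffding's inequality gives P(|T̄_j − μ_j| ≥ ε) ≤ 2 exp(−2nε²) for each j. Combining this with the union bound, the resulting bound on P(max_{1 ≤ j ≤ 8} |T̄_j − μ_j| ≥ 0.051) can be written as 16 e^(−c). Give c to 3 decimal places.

Union bound over the 8 events: P(max_{1 ≤ j ≤ 8} |T̄_j − μ_j| ≥ 0.051) ≤ 8·2·exp(−2nε²) = 16 exp(−2·2850·0.051²).
So c = 2·2850·0.051² = 14.8257.

14.826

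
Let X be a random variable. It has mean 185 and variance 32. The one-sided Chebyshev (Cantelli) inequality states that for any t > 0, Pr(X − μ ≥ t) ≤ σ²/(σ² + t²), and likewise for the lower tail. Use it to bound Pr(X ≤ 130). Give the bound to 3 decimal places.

0.010

Here σ² = 32 and t = 55, so σ² + t² = 3057.
Cantelli's bound: 32/3057 = 0.0105.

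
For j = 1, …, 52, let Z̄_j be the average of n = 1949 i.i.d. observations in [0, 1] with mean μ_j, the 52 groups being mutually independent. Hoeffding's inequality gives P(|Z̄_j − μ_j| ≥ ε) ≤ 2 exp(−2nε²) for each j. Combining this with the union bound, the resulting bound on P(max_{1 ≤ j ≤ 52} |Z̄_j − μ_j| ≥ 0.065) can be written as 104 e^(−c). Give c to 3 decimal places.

Union bound over the 52 events: P(max_{1 ≤ j ≤ 52} |Z̄_j − μ_j| ≥ 0.065) ≤ 52·2·exp(−2nε²) = 104 exp(−2·1949·0.065²).
So c = 2·1949·0.065² = 16.4690.

16.469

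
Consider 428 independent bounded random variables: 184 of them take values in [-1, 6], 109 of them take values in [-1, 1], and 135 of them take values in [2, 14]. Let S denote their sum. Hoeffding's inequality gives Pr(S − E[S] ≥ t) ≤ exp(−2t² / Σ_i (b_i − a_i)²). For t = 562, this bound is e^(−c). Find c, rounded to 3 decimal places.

Σ(b_i − a_i)² = 184·7² + 109·2² + 135·12² = 28892.
c = 2t² / 28892 = 2·562² / 28892 = 21.8638.

21.864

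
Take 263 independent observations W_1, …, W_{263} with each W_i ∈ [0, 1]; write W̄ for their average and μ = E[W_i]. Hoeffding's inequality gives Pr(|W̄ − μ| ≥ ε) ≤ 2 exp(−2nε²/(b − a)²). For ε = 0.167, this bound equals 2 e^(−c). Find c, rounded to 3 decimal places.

c = 2nε²/(b − a)² = 2·263·0.167² / 1² = 14.6696.

14.670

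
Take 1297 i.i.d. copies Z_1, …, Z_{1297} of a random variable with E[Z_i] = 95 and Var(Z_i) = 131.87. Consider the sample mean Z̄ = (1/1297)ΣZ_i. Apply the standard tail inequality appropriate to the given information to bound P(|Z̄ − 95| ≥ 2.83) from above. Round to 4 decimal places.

With mean and variance of each term known, Chebyshev's inequality bounds the deviation of the sum (or sample mean).
Var(Z̄) = Var(Z_i)/n = 131.87/1297 = 0.10167.
Chebyshev: P(|Z̄ − 95| ≥ 2.83) ≤ Var(Z̄)/(2.83)² = 131.87/(1297·2.83²) = 0.0127.

0.0127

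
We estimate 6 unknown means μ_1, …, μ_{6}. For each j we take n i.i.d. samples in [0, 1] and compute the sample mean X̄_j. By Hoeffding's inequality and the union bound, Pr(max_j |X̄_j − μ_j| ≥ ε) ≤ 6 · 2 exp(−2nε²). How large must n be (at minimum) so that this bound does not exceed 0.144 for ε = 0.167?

Need 2·6·exp(−2nε²) ≤ 0.144, i.e. exp(−2nε²) ≤ 0.144/12.
So 2nε² ≥ ln(12/0.144) = 4.422849.
Hence n ≥ 4.422849/(2·0.167²) = 79.294.
The smallest integer n is 80.

80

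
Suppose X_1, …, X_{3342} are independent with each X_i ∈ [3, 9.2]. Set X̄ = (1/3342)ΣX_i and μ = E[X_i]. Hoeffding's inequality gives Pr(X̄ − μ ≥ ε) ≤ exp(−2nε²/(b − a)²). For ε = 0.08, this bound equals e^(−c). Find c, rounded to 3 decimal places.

c = 2nε²/(b − a)² = 2·3342·0.08² / 6.2² = 1.1128.

1.113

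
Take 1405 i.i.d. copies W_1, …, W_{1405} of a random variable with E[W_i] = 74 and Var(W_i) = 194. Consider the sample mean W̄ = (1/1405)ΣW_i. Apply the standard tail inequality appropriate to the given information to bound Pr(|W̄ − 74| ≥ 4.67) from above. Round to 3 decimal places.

With mean and variance of each term known, Chebyshev's inequality bounds the deviation of the sum (or sample mean).
Var(W̄) = Var(W_i)/n = 194/1405 = 0.13808.
Chebyshev: Pr(|W̄ − 74| ≥ 4.67) ≤ Var(W̄)/(4.67)² = 194/(1405·4.67²) = 0.0063.

0.006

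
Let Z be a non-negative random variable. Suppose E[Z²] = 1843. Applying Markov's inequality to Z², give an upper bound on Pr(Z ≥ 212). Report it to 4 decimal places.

0.0410

Since Z ≥ 0, the event {Z ≥ 212} is the same as {Z² ≥ 44944}.
Markov's inequality applied to Z² gives Pr(Z² ≥ 44944) ≤ E[Z²]/44944 = 1843/44944 = 0.0410.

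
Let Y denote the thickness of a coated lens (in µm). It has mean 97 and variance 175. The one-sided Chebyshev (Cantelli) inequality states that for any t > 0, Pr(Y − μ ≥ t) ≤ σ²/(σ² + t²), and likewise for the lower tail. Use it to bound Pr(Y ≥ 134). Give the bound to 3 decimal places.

0.113

Here σ² = 175 and t = 37, so σ² + t² = 1544.
Cantelli's bound: 175/1544 = 0.1133.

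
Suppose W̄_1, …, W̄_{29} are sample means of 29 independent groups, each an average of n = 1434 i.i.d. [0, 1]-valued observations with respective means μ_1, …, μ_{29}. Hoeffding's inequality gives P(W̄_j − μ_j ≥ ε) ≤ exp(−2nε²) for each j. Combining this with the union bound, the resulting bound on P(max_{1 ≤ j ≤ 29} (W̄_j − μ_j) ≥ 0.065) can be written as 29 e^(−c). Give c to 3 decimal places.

12.117

Union bound over the 29 events: P(max_{1 ≤ j ≤ 29} (W̄_j − μ_j) ≥ 0.065) ≤ 29·exp(−2nε²) = 29 exp(−2·1434·0.065²).
So c = 2·1434·0.065² = 12.1173.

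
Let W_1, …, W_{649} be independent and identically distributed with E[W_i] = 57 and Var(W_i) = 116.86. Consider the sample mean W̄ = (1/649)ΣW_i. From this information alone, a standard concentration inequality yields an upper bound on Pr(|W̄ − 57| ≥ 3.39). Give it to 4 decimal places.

0.0157

With mean and variance of each term known, Chebyshev's inequality bounds the deviation of the sum (or sample mean).
Var(W̄) = Var(W_i)/n = 116.86/649 = 0.18006.
Chebyshev: Pr(|W̄ − 57| ≥ 3.39) ≤ Var(W̄)/(3.39)² = 116.86/(649·3.39²) = 0.0157.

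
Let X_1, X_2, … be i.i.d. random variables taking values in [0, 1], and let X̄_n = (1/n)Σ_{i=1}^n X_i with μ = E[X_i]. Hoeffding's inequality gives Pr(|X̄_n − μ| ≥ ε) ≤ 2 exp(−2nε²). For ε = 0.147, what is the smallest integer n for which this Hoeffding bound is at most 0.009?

126

Require 2·exp(−2nε²) ≤ 0.009, i.e. 2nε² ≥ ln(2/0.009) = 5.403678.
So n ≥ 5.403678 / (2·0.147²) = 125.033.
The smallest integer n is 126.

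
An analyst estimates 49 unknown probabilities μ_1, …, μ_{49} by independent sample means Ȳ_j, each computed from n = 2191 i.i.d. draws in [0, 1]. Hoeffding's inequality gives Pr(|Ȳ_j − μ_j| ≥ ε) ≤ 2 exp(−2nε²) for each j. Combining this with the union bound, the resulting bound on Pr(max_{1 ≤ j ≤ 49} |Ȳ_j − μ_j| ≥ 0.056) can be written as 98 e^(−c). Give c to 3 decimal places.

13.742

Union bound over the 49 events: Pr(max_{1 ≤ j ≤ 49} |Ȳ_j − μ_j| ≥ 0.056) ≤ 49·2·exp(−2nε²) = 98 exp(−2·2191·0.056²).
So c = 2·2191·0.056² = 13.7420.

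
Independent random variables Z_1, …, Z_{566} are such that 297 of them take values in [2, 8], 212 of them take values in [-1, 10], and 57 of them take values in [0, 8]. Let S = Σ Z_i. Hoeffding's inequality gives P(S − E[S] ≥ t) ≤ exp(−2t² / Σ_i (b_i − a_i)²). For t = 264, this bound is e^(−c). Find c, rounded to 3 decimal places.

Σ(b_i − a_i)² = 297·6² + 212·11² + 57·8² = 39992.
c = 2t² / 39992 = 2·264² / 39992 = 3.4855.

3.485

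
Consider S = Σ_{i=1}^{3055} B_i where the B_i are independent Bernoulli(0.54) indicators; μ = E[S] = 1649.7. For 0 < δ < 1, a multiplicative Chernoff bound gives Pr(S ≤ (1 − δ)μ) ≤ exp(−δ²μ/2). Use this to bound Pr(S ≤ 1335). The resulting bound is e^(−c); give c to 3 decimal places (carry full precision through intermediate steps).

30.016

Write 1335 = (1 − δ)μ, so δ = 1 − 1335/1649.7 = 0.190762…
Then the exponent is δ²μ/2 = (μ − 1335)²/(2μ) = 30.016394.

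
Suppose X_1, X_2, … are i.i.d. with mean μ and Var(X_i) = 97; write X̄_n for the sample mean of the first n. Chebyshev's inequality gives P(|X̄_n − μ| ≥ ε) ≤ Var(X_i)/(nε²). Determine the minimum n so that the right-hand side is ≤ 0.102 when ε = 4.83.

41

Require 97/(n·4.83²) ≤ 0.102, i.e. n ≥ 97/(0.102·4.83²) = 40.764.
The smallest integer n is 41.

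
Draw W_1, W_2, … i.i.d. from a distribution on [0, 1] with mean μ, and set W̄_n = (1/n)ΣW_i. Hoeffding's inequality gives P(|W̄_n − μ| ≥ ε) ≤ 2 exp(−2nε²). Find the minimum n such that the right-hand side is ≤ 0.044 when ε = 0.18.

59

Require 2·exp(−2nε²) ≤ 0.044, i.e. 2nε² ≥ ln(2/0.044) = 3.816713.
So n ≥ 3.816713 / (2·0.18²) = 58.900.
The smallest integer n is 59.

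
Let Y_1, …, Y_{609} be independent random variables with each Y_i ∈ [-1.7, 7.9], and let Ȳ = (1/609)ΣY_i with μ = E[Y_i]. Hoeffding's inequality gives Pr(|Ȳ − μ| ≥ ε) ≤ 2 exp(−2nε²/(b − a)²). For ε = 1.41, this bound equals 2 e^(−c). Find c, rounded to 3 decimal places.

c = 2nε²/(b − a)² = 2·609·1.41² / 9.6² = 26.2750.

26.275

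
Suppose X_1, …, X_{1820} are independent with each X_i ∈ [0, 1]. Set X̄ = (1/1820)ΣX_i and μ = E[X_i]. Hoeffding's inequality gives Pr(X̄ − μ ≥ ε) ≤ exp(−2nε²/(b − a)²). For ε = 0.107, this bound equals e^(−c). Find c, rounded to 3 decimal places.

c = 2nε²/(b − a)² = 2·1820·0.107² / 1² = 41.6744.

41.674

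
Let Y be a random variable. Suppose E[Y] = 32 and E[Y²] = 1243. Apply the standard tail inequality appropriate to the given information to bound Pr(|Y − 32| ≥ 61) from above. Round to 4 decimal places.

The first two moments determine the variance, so Chebyshev's inequality is the sharpest standard bound available.
Var(Y) = E[Y²] − (E[Y])² = 1243 − 1024 = 219.
Chebyshev's inequality: Pr(|Y − μ| ≥ t) ≤ Var(Y)/t² = 219/3721 = 0.0589.

0.0589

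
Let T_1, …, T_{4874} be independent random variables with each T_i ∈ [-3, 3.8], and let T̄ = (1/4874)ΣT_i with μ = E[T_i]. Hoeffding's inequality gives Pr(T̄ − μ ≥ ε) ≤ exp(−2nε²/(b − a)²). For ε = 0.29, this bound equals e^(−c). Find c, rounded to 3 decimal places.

17.729

c = 2nε²/(b − a)² = 2·4874·0.29² / 6.8² = 17.7294.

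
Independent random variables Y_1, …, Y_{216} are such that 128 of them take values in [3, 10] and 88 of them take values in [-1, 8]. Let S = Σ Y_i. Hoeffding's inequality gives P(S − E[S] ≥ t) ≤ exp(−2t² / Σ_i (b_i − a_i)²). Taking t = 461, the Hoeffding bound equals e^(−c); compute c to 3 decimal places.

Σ(b_i − a_i)² = 128·7² + 88·9² = 13400.
c = 2t² / 13400 = 2·461² / 13400 = 31.7196.

31.720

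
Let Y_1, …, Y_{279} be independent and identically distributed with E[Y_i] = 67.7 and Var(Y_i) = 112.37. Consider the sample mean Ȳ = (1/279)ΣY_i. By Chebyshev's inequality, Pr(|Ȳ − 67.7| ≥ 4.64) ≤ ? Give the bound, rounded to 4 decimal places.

Var(Ȳ) = Var(Y_i)/n = 112.37/279 = 0.40276.
Chebyshev: Pr(|Ȳ − 67.7| ≥ 4.64) ≤ Var(Ȳ)/(4.64)² = 112.37/(279·4.64²) = 0.0187.

0.0187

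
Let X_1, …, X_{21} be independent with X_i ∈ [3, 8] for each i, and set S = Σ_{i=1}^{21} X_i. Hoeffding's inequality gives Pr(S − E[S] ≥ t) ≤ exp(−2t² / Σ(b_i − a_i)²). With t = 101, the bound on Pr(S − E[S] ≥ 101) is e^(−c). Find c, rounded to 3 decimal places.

38.861

Σ(b_i − a_i)² = 21·(5)² = 525.
c = 2t²/525 = 2·101²/525 = 38.8610.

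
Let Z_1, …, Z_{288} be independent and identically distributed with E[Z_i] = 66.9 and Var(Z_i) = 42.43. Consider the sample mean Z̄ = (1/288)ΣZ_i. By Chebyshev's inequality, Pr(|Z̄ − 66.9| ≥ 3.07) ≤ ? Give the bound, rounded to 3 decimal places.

Var(Z̄) = Var(Z_i)/n = 42.43/288 = 0.14733.
Chebyshev: Pr(|Z̄ − 66.9| ≥ 3.07) ≤ Var(Z̄)/(3.07)² = 42.43/(288·3.07²) = 0.0156.

0.016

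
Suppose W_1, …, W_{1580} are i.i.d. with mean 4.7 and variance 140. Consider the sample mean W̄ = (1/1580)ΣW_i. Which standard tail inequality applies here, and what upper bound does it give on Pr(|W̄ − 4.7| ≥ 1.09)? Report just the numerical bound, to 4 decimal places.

With mean and variance of each term known, Chebyshev's inequality bounds the deviation of the sum (or sample mean).
Var(W̄) = Var(W_i)/n = 140/1580 = 0.088608.
Chebyshev: Pr(|W̄ − 4.7| ≥ 1.09) ≤ Var(W̄)/(1.09)² = 140/(1580·1.09²) = 0.0746.

0.0746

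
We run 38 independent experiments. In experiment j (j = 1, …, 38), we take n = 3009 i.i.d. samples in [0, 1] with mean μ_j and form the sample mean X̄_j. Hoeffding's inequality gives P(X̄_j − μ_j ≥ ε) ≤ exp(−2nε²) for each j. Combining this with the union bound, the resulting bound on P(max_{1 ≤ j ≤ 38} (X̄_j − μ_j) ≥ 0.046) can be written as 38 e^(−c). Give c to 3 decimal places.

12.734

Union bound over the 38 events: P(max_{1 ≤ j ≤ 38} (X̄_j − μ_j) ≥ 0.046) ≤ 38·exp(−2nε²) = 38 exp(−2·3009·0.046²).
So c = 2·3009·0.046² = 12.7341.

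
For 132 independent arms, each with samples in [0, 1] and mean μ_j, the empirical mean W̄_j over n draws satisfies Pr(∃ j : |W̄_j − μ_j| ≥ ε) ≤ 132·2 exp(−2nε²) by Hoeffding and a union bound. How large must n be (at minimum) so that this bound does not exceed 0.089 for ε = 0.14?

204

Need 2·132·exp(−2nε²) ≤ 0.089, i.e. exp(−2nε²) ≤ 0.089/264.
So 2nε² ≥ ln(264/0.089) = 7.995068.
Hence n ≥ 7.995068/(2·0.14²) = 203.956.
The smallest integer n is 204.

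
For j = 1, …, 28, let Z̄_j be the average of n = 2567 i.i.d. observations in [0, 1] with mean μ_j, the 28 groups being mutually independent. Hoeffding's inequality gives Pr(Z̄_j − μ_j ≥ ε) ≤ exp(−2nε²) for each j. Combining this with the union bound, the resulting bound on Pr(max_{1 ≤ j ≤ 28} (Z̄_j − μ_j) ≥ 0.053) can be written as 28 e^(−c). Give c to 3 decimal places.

14.421

Union bound over the 28 events: Pr(max_{1 ≤ j ≤ 28} (Z̄_j − μ_j) ≥ 0.053) ≤ 28·exp(−2nε²) = 28 exp(−2·2567·0.053²).
So c = 2·2567·0.053² = 14.4214.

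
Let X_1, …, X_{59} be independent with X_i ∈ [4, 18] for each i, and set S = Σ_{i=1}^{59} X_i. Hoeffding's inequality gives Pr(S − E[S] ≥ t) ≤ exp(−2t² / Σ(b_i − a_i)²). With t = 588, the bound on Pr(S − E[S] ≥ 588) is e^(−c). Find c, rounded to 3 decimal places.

Σ(b_i − a_i)² = 59·(14)² = 11564.
c = 2t²/11564 = 2·588²/11564 = 59.7966.

59.797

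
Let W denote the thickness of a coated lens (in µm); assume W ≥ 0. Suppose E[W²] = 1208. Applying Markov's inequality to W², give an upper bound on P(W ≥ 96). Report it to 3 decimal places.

Since W ≥ 0, the event {W ≥ 96} is the same as {W² ≥ 9216}.
Markov's inequality applied to W² gives P(W² ≥ 9216) ≤ E[W²]/9216 = 1208/9216 = 0.1311.

0.131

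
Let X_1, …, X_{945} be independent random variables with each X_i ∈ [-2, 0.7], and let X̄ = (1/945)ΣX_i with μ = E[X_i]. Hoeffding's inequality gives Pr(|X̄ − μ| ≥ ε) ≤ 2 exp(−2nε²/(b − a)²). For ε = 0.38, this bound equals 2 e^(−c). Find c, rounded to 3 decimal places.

37.437

c = 2nε²/(b − a)² = 2·945·0.38² / 2.7² = 37.4370.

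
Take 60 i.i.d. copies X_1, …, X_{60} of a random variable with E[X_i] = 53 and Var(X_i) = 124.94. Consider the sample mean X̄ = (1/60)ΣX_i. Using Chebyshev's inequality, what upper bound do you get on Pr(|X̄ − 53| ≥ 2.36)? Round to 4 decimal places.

0.3739

Var(X̄) = Var(X_i)/n = 124.94/60 = 2.0823.
Chebyshev: Pr(|X̄ − 53| ≥ 2.36) ≤ Var(X̄)/(2.36)² = 124.94/(60·2.36²) = 0.3739.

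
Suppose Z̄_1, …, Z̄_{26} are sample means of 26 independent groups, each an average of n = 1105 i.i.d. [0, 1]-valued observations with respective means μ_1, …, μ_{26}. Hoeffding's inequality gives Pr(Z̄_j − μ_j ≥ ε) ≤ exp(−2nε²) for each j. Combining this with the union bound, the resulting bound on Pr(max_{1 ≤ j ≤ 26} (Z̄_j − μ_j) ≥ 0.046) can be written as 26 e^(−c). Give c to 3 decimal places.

4.676

Union bound over the 26 events: Pr(max_{1 ≤ j ≤ 26} (Z̄_j − μ_j) ≥ 0.046) ≤ 26·exp(−2nε²) = 26 exp(−2·1105·0.046²).
So c = 2·1105·0.046² = 4.6764.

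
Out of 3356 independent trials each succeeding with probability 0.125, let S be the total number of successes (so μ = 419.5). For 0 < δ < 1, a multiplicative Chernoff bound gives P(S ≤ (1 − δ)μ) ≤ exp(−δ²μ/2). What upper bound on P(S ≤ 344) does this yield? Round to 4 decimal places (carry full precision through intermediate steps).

0.0011

Write 344 = (1 − δ)μ, so δ = 1 − 344/419.5 = 0.1799762…
Then the exponent is δ²μ/2 = (μ − 344)²/(2μ) = 6.794100.
Bound = exp(−6.794100) = 0.00112.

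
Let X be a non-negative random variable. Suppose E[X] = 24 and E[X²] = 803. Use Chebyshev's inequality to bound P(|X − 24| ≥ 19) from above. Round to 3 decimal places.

Var(X) = E[X²] − (E[X])² = 803 − 576 = 227.
Chebyshev's inequality: P(|X − μ| ≥ t) ≤ Var(X)/t² = 227/361 = 0.6288.

0.629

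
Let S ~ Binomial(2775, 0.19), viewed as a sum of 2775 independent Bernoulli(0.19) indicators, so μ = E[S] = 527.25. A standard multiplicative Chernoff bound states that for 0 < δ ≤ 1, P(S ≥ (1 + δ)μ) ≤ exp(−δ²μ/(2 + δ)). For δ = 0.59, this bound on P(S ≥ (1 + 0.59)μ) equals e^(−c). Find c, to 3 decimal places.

70.863

c = δ²μ/(2 + δ) = 0.59²·527.25/(2 + 0.59) = 70.8632.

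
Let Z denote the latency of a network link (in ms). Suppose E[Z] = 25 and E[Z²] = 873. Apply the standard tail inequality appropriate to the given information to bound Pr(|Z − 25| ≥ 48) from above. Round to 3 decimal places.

The first two moments determine the variance, so Chebyshev's inequality is the sharpest standard bound available.
Var(Z) = E[Z²] − (E[Z])² = 873 − 625 = 248.
Chebyshev's inequality: Pr(|Z − μ| ≥ t) ≤ Var(Z)/t² = 248/2304 = 0.1076.

0.108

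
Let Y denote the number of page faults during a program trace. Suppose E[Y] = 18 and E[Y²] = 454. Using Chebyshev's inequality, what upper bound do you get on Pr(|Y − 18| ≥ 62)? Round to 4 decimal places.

0.0338

Var(Y) = E[Y²] − (E[Y])² = 454 − 324 = 130.
Chebyshev's inequality: Pr(|Y − μ| ≥ t) ≤ Var(Y)/t² = 130/3844 = 0.0338.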